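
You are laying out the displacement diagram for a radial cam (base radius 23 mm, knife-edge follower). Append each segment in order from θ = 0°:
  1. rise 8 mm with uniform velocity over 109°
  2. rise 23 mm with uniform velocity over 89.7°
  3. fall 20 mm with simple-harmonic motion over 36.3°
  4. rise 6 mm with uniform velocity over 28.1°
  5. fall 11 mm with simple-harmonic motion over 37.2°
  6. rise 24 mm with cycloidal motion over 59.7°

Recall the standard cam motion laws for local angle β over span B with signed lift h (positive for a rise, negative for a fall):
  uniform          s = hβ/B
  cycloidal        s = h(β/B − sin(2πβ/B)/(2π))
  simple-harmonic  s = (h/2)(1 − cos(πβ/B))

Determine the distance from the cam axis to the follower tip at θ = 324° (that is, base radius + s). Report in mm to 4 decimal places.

seg 1 [0°–109°] uniform, h=8: full span → s += 8 → s = 8.0000
seg 2 [109°–198.7°] uniform, h=23: full span → s += 23 → s = 31.0000
seg 3 [198.7°–235°] simple-harmonic, h=-20: full span → s += -20 → s = 11.0000
seg 4 [235°–263.1°] uniform, h=6: full span → s += 6 → s = 17.0000
seg 5 [263.1°–300.3°] simple-harmonic, h=-11: full span → s += -11 → s = 6.0000
seg 6 [300.3°–360°] cycloidal, h=24: θ=324° here. β=23.7, B=59.7. 24·(0.3970 − sin(2π·0.3970)/(2π)) = 7.2243 → s = 13.2243
radial distance = base radius + s = 23 + 13.2243 = 36.2243

36.2243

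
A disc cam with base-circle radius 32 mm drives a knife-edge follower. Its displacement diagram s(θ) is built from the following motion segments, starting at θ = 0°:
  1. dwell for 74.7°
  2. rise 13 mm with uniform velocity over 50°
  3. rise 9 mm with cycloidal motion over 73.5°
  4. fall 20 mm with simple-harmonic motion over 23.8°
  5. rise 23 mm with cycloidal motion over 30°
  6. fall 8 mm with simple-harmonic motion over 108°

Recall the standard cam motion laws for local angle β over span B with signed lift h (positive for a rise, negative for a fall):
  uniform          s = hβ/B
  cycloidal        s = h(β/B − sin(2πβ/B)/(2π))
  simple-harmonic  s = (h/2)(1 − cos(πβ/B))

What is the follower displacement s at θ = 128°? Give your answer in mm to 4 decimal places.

seg 1 [0°–74.7°] dwell: s stays 0.0000
seg 2 [74.7°–124.7°] uniform, h=13: full span → s += 13 → s = 13.0000
seg 3 [124.7°–198.2°] cycloidal, h=9: θ=128° here. β=3.3, B=73.5. 9·(0.0449 − sin(2π·0.0449)/(2π)) = 0.0053 → s = 13.0053

13.0053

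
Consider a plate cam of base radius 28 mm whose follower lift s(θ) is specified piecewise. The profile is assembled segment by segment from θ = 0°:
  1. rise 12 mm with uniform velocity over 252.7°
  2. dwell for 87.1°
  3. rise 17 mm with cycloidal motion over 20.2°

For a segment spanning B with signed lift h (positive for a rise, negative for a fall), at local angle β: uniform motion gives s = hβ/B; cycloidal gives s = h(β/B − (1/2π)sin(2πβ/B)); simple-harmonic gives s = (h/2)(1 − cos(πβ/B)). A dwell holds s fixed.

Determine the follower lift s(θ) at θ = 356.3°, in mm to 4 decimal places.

seg 1 [0°–252.7°] uniform, h=12: full span → s += 12 → s = 12.0000
seg 2 [252.7°–339.8°] dwell: s stays 12.0000
seg 3 [339.8°–360°] cycloidal, h=17: θ=356.3° here. β=16.5, B=20.2. 17·(0.8168 − sin(2π·0.8168)/(2π)) = 16.3567 → s = 28.3567

28.3567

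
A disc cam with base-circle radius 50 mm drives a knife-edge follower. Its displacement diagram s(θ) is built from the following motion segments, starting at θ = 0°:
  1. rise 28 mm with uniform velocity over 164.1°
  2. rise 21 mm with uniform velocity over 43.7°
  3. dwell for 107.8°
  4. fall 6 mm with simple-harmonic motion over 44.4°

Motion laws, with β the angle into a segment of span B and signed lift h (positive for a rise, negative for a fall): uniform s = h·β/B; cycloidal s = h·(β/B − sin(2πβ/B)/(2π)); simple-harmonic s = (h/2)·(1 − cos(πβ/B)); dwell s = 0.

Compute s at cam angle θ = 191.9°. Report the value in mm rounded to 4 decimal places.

seg 1 [0°–164.1°] uniform, h=28: full span → s += 28 → s = 28.0000
seg 2 [164.1°–207.8°] uniform, h=21: θ=191.9° here. β=27.8, B=43.7. 21·27.8/43.7 = 13.3593 → s = 41.3593

41.3593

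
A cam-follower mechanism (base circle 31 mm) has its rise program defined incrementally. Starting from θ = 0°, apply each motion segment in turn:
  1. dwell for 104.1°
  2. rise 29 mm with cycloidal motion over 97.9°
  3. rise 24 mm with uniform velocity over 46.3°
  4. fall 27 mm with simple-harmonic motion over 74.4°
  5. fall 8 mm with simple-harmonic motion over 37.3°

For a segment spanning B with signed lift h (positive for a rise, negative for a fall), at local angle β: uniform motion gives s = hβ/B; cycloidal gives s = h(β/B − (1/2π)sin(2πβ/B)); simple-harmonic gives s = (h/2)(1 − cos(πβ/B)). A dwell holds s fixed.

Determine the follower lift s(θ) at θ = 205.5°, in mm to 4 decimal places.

seg 1 [0°–104.1°] dwell: s stays 0.0000
seg 2 [104.1°–202°] cycloidal, h=29: full span → s += 29 → s = 29.0000
seg 3 [202°–248.3°] uniform, h=24: θ=205.5° here. β=3.5, B=46.3. 24·3.5/46.3 = 1.8143 → s = 30.8143

30.8143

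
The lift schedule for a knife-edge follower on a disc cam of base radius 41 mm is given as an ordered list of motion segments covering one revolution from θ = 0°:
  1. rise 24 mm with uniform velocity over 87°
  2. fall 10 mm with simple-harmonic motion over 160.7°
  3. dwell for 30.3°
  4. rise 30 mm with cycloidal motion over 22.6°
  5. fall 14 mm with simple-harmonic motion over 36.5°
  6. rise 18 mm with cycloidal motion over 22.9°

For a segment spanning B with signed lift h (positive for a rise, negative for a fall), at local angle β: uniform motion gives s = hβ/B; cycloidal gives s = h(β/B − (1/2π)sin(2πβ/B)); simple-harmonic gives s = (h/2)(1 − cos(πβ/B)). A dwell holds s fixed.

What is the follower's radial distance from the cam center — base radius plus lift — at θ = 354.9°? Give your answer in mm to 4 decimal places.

seg 1 [0°–87°] uniform, h=24: full span → s += 24 → s = 24.0000
seg 2 [87°–247.7°] simple-harmonic, h=-10: full span → s += -10 → s = 14.0000
seg 3 [247.7°–278°] dwell: s stays 14.0000
seg 4 [278°–300.6°] cycloidal, h=30: full span → s += 30 → s = 44.0000
seg 5 [300.6°–337.1°] simple-harmonic, h=-14: full span → s += -14 → s = 30.0000
seg 6 [337.1°–360°] cycloidal, h=18: θ=354.9° here. β=17.8, B=22.9. 18·(0.7773 − sin(2π·0.7773)/(2π)) = 16.8140 → s = 46.8140
radial distance = base radius + s = 41 + 46.8140 = 87.8140

87.8140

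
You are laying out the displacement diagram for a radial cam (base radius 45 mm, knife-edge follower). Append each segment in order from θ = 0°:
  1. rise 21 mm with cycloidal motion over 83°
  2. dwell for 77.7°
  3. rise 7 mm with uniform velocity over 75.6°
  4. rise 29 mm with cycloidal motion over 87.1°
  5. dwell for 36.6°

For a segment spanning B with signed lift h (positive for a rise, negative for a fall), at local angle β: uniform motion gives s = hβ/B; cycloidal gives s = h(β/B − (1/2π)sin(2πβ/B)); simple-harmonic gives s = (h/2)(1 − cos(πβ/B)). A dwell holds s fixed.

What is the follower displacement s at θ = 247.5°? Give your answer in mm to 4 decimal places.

seg 1 [0°–83°] cycloidal, h=21: full span → s += 21 → s = 21.0000
seg 2 [83°–160.7°] dwell: s stays 21.0000
seg 3 [160.7°–236.3°] uniform, h=7: full span → s += 7 → s = 28.0000
seg 4 [236.3°–323.4°] cycloidal, h=29: θ=247.5° here. β=11.2, B=87.1. 29·(0.1286 − sin(2π·0.1286)/(2π)) = 0.3927 → s = 28.3927

28.3927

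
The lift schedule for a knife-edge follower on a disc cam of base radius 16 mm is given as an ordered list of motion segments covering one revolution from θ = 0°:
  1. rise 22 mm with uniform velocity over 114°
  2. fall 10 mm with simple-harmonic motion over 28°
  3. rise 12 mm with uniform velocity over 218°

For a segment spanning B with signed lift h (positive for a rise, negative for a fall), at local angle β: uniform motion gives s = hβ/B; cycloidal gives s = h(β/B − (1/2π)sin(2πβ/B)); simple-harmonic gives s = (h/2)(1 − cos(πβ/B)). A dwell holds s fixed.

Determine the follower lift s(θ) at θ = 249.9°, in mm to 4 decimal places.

seg 1 [0°–114°] uniform, h=22: full span → s += 22 → s = 22.0000
seg 2 [114°–142°] simple-harmonic, h=-10: full span → s += -10 → s = 12.0000
seg 3 [142°–360°] uniform, h=12: θ=249.9° here. β=107.9, B=218. 12·107.9/218 = 5.9394 → s = 17.9394

17.9394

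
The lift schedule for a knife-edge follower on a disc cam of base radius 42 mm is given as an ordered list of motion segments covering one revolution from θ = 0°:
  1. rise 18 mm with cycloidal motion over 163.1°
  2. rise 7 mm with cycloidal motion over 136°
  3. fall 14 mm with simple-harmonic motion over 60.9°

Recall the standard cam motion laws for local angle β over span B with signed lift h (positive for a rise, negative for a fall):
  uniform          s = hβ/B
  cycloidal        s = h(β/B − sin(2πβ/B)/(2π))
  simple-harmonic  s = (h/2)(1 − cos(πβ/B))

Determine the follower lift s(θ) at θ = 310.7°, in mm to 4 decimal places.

seg 1 [0°–163.1°] cycloidal, h=18: full span → s += 18 → s = 18.0000
seg 2 [163.1°–299.1°] cycloidal, h=7: full span → s += 7 → s = 25.0000
seg 3 [299.1°–360°] simple-harmonic, h=-14: θ=310.7° here. β=11.6, B=60.9. -14/2·(1 − cos(π·0.1905)) = -1.2163 → s = 23.7837

23.7837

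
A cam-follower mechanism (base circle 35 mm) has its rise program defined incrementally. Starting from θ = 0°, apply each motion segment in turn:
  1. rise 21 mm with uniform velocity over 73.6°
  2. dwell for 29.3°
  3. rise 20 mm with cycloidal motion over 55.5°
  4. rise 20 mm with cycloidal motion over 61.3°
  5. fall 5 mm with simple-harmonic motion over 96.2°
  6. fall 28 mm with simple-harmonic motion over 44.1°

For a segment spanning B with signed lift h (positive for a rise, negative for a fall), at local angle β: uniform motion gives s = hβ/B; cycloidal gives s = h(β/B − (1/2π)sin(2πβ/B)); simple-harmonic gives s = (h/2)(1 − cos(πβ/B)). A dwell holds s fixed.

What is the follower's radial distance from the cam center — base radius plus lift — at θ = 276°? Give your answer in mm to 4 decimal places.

seg 1 [0°–73.6°] uniform, h=21: full span → s += 21 → s = 21.0000
seg 2 [73.6°–102.9°] dwell: s stays 21.0000
seg 3 [102.9°–158.4°] cycloidal, h=20: full span → s += 20 → s = 41.0000
seg 4 [158.4°–219.7°] cycloidal, h=20: full span → s += 20 → s = 61.0000
seg 5 [219.7°–315.9°] simple-harmonic, h=-5: θ=276° here. β=56.3, B=96.2. -5/2·(1 − cos(π·0.5852)) = -3.1615 → s = 57.8385
radial distance = base radius + s = 35 + 57.8385 = 92.8385

92.8385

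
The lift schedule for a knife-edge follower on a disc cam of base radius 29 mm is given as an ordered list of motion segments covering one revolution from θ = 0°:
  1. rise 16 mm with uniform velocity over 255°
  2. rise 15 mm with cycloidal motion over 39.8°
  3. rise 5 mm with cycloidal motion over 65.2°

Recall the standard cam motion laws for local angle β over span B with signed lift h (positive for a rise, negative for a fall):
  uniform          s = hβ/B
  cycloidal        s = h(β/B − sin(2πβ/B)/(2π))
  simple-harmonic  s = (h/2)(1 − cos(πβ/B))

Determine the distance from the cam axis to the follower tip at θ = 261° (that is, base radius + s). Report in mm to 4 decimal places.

seg 1 [0°–255°] uniform, h=16: full span → s += 16 → s = 16.0000
seg 2 [255°–294.8°] cycloidal, h=15: θ=261° here. β=6, B=39.8. 15·(0.1508 − sin(2π·0.1508)/(2π)) = 0.3233 → s = 16.3233
radial distance = base radius + s = 29 + 16.3233 = 45.3233

45.3233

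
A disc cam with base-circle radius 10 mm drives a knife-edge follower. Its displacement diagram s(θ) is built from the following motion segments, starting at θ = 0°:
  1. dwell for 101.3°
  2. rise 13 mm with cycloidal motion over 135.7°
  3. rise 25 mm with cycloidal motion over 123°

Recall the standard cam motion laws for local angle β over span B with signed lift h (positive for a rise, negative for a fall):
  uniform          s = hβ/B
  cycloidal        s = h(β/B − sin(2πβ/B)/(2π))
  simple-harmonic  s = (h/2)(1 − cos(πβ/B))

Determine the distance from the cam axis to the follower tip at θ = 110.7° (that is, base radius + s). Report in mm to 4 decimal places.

seg 1 [0°–101.3°] dwell: s stays 0.0000
seg 2 [101.3°–237°] cycloidal, h=13: θ=110.7° here. β=9.4, B=135.7. 13·(0.0693 − sin(2π·0.0693)/(2π)) = 0.0282 → s = 0.0282
radial distance = base radius + s = 10 + 0.0282 = 10.0282

10.0282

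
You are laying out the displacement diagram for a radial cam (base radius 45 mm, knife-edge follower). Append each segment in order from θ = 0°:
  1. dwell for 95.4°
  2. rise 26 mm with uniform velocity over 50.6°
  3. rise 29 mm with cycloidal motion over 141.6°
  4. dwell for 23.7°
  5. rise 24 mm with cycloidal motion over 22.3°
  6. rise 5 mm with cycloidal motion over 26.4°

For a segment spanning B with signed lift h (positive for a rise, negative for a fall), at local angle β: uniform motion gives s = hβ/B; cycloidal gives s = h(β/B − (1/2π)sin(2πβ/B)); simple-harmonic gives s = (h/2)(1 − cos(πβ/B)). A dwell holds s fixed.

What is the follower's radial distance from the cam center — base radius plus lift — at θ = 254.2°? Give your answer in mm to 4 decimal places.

seg 1 [0°–95.4°] dwell: s stays 0.0000
seg 2 [95.4°–146°] uniform, h=26: full span → s += 26 → s = 26.0000
seg 3 [146°–287.6°] cycloidal, h=29: θ=254.2° here. β=108.2, B=141.6. 29·(0.7641 − sin(2π·0.7641)/(2π)) = 26.7569 → s = 52.7569
radial distance = base radius + s = 45 + 52.7569 = 97.7569

97.7569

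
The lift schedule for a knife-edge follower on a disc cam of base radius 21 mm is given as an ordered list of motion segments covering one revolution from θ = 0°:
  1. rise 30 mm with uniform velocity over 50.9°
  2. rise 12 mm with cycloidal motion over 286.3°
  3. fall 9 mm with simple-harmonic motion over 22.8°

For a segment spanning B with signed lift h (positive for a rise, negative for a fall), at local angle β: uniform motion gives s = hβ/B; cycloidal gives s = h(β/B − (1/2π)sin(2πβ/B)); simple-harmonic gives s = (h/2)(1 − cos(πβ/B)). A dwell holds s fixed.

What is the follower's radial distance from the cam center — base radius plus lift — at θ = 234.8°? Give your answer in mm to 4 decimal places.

seg 1 [0°–50.9°] uniform, h=30: full span → s += 30 → s = 30.0000
seg 2 [50.9°–337.2°] cycloidal, h=12: θ=234.8° here. β=183.9, B=286.3. 12·(0.6423 − sin(2π·0.6423)/(2π)) = 9.1973 → s = 39.1973
radial distance = base radius + s = 21 + 39.1973 = 60.1973

60.1973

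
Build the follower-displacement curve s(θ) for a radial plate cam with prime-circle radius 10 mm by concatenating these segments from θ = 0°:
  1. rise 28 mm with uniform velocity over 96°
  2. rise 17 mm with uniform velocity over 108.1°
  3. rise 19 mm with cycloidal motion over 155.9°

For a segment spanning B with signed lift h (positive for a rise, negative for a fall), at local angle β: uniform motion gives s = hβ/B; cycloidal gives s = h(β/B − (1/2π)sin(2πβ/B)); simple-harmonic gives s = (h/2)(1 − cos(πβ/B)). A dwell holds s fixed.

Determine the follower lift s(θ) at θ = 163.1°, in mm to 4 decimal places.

seg 1 [0°–96°] uniform, h=28: full span → s += 28 → s = 28.0000
seg 2 [96°–204.1°] uniform, h=17: θ=163.1° here. β=67.1, B=108.1. 17·67.1/108.1 = 10.5523 → s = 38.5523

38.5523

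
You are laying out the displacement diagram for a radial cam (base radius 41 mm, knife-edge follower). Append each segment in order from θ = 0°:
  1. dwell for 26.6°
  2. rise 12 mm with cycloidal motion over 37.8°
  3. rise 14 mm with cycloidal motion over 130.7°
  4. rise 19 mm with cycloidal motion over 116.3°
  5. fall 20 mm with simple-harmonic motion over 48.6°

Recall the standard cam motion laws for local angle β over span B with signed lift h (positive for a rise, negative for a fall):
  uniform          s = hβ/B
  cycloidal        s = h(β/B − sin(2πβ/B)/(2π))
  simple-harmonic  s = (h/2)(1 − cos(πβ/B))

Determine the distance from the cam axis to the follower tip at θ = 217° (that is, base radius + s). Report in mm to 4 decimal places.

seg 1 [0°–26.6°] dwell: s stays 0.0000
seg 2 [26.6°–64.4°] cycloidal, h=12: full span → s += 12 → s = 12.0000
seg 3 [64.4°–195.1°] cycloidal, h=14: full span → s += 14 → s = 26.0000
seg 4 [195.1°–311.4°] cycloidal, h=19: θ=217° here. β=21.9, B=116.3. 19·(0.1883 − sin(2π·0.1883)/(2π)) = 0.7782 → s = 26.7782
radial distance = base radius + s = 41 + 26.7782 = 67.7782

67.7782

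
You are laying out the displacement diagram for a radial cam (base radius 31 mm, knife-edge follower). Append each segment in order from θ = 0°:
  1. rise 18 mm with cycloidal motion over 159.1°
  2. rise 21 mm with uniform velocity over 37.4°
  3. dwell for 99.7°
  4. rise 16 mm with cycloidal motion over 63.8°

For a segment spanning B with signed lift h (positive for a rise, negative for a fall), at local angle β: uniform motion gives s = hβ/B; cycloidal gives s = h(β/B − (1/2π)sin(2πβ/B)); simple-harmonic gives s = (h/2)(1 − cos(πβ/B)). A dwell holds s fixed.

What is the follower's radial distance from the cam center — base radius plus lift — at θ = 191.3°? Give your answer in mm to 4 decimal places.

seg 1 [0°–159.1°] cycloidal, h=18: full span → s += 18 → s = 18.0000
seg 2 [159.1°–196.5°] uniform, h=21: θ=191.3° here. β=32.2, B=37.4. 21·32.2/37.4 = 18.0802 → s = 36.0802
radial distance = base radius + s = 31 + 36.0802 = 67.0802

67.0802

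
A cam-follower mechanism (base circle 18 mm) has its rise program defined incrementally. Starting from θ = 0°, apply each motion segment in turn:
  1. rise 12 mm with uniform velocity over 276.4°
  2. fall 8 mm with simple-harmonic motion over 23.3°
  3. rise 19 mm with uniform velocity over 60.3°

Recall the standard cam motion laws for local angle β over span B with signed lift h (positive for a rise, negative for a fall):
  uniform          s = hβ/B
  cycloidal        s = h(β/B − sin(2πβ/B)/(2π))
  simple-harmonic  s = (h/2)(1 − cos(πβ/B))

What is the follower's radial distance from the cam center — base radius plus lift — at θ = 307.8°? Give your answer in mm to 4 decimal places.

seg 1 [0°–276.4°] uniform, h=12: full span → s += 12 → s = 12.0000
seg 2 [276.4°–299.7°] simple-harmonic, h=-8: full span → s += -8 → s = 4.0000
seg 3 [299.7°–360°] uniform, h=19: θ=307.8° here. β=8.1, B=60.3. 19·8.1/60.3 = 2.5522 → s = 6.5522
radial distance = base radius + s = 18 + 6.5522 = 24.5522

24.5522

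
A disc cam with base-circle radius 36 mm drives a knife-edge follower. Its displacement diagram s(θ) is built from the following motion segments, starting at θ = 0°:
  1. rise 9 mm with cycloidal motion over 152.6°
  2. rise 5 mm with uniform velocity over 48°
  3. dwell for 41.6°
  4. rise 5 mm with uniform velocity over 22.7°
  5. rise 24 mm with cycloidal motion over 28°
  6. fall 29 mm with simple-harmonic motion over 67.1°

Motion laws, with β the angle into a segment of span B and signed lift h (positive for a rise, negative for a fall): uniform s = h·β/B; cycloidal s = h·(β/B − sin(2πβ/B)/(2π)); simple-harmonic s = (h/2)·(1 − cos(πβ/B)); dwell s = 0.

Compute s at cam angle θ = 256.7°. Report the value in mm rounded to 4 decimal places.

seg 1 [0°–152.6°] cycloidal, h=9: full span → s += 9 → s = 9.0000
seg 2 [152.6°–200.6°] uniform, h=5: full span → s += 5 → s = 14.0000
seg 3 [200.6°–242.2°] dwell: s stays 14.0000
seg 4 [242.2°–264.9°] uniform, h=5: θ=256.7° here. β=14.5, B=22.7. 5·14.5/22.7 = 3.1938 → s = 17.1938

17.1938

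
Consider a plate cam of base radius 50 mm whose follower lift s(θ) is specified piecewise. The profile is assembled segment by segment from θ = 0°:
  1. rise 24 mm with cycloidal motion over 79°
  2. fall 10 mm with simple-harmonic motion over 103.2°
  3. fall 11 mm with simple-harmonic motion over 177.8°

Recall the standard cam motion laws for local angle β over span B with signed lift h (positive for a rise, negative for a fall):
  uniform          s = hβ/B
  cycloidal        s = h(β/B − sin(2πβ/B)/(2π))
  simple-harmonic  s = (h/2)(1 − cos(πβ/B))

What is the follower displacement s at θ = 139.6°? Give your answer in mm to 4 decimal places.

seg 1 [0°–79°] cycloidal, h=24: full span → s += 24 → s = 24.0000
seg 2 [79°–182.2°] simple-harmonic, h=-10: θ=139.6° here. β=60.6, B=103.2. -10/2·(1 − cos(π·0.5872)) = -6.3528 → s = 17.6472

17.6472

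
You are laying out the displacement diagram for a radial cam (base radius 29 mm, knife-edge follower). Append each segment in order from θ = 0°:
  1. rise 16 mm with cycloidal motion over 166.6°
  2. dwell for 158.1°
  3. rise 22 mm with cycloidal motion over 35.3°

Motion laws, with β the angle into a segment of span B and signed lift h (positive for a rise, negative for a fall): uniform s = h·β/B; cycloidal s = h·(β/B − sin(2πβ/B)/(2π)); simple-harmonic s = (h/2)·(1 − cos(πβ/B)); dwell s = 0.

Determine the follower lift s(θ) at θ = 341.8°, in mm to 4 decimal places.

seg 1 [0°–166.6°] cycloidal, h=16: full span → s += 16 → s = 16.0000
seg 2 [166.6°–324.7°] dwell: s stays 16.0000
seg 3 [324.7°–360°] cycloidal, h=22: θ=341.8° here. β=17.1, B=35.3. 22·(0.4844 − sin(2π·0.4844)/(2π)) = 10.3150 → s = 26.3150

26.3150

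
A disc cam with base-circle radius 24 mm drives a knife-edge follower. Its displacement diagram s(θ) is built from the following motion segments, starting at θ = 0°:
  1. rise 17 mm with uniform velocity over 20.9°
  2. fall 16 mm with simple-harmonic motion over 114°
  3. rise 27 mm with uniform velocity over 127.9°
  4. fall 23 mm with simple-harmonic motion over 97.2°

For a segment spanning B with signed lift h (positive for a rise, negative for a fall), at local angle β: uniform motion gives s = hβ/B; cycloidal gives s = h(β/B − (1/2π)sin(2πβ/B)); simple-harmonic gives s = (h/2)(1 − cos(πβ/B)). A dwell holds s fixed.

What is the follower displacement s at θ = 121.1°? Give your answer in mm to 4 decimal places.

seg 1 [0°–20.9°] uniform, h=17: full span → s += 17 → s = 17.0000
seg 2 [20.9°–134.9°] simple-harmonic, h=-16: θ=121.1° here. β=100.2, B=114. -16/2·(1 − cos(π·0.8789)) = -15.4284 → s = 1.5716

1.5716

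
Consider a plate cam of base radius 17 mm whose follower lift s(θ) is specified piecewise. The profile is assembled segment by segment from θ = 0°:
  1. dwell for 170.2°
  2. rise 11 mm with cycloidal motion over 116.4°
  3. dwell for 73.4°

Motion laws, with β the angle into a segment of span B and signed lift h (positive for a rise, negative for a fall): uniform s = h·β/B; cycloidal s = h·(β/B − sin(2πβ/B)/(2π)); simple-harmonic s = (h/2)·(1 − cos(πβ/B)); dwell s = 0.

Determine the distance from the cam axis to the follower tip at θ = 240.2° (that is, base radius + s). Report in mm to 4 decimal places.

seg 1 [0°–170.2°] dwell: s stays 0.0000
seg 2 [170.2°–286.6°] cycloidal, h=11: θ=240.2° here. β=70, B=116.4. 11·(0.6014 − sin(2π·0.6014)/(2π)) = 7.6564 → s = 7.6564
radial distance = base radius + s = 17 + 7.6564 = 24.6564

24.6564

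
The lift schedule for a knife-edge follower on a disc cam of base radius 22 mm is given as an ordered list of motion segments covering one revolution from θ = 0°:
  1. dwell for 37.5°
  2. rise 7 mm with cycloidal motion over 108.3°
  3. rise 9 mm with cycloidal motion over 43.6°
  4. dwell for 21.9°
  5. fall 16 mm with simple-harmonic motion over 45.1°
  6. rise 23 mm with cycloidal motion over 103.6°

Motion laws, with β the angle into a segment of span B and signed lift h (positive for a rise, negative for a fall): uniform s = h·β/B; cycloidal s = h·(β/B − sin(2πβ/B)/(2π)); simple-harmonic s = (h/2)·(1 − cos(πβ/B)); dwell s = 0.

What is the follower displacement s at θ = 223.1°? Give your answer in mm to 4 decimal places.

seg 1 [0°–37.5°] dwell: s stays 0.0000
seg 2 [37.5°–145.8°] cycloidal, h=7: full span → s += 7 → s = 7.0000
seg 3 [145.8°–189.4°] cycloidal, h=9: full span → s += 9 → s = 16.0000
seg 4 [189.4°–211.3°] dwell: s stays 16.0000
seg 5 [211.3°–256.4°] simple-harmonic, h=-16: θ=223.1° here. β=11.8, B=45.1. -16/2·(1 − cos(π·0.2616)) = -2.5538 → s = 13.4462

13.4462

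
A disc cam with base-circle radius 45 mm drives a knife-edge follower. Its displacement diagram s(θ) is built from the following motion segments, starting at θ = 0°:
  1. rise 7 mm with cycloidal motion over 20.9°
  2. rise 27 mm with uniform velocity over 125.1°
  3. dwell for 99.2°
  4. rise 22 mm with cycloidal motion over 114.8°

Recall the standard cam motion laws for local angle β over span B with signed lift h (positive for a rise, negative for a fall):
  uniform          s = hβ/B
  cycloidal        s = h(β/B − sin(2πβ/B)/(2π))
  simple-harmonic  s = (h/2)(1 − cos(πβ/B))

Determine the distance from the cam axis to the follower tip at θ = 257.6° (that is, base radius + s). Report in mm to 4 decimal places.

seg 1 [0°–20.9°] cycloidal, h=7: full span → s += 7 → s = 7.0000
seg 2 [20.9°–146°] uniform, h=27: full span → s += 27 → s = 34.0000
seg 3 [146°–245.2°] dwell: s stays 34.0000
seg 4 [245.2°–360°] cycloidal, h=22: θ=257.6° here. β=12.4, B=114.8. 22·(0.1080 − sin(2π·0.1080)/(2π)) = 0.1783 → s = 34.1783
radial distance = base radius + s = 45 + 34.1783 = 79.1783

79.1783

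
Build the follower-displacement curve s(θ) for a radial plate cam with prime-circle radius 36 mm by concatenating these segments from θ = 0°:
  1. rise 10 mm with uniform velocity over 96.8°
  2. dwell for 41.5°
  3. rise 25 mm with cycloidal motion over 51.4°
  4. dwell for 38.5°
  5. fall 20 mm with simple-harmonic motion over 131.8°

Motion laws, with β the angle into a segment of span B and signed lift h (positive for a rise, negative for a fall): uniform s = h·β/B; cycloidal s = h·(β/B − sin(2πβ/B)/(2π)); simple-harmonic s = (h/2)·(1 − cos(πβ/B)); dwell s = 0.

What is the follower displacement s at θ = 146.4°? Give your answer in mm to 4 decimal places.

seg 1 [0°–96.8°] uniform, h=10: full span → s += 10 → s = 10.0000
seg 2 [96.8°–138.3°] dwell: s stays 10.0000
seg 3 [138.3°–189.7°] cycloidal, h=25: θ=146.4° here. β=8.1, B=51.4. 25·(0.1576 − sin(2π·0.1576)/(2π)) = 0.6129 → s = 10.6129

10.6129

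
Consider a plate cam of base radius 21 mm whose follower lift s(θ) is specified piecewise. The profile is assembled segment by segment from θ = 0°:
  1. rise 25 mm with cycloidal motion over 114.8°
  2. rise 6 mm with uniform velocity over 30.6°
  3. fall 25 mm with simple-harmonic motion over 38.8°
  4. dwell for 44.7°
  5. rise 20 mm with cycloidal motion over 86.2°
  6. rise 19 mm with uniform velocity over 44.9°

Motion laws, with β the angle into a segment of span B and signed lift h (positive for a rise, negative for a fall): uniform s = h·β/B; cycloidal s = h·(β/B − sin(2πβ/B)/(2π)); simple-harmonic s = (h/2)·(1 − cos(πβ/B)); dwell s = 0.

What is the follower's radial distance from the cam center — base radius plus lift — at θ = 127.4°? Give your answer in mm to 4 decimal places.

seg 1 [0°–114.8°] cycloidal, h=25: full span → s += 25 → s = 25.0000
seg 2 [114.8°–145.4°] uniform, h=6: θ=127.4° here. β=12.6, B=30.6. 6·12.6/30.6 = 2.4706 → s = 27.4706
radial distance = base radius + s = 21 + 27.4706 = 48.4706

48.4706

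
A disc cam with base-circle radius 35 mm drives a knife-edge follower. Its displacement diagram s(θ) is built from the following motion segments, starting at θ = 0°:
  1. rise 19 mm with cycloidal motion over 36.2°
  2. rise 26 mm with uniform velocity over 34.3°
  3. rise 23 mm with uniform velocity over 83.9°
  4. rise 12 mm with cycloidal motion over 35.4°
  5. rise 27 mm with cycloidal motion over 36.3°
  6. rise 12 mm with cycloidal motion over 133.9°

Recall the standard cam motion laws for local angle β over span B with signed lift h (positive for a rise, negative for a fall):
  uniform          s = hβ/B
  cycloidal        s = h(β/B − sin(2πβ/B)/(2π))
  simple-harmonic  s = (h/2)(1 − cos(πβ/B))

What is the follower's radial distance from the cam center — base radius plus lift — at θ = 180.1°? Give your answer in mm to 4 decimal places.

seg 1 [0°–36.2°] cycloidal, h=19: full span → s += 19 → s = 19.0000
seg 2 [36.2°–70.5°] uniform, h=26: full span → s += 26 → s = 45.0000
seg 3 [70.5°–154.4°] uniform, h=23: full span → s += 23 → s = 68.0000
seg 4 [154.4°–189.8°] cycloidal, h=12: θ=180.1° here. β=25.7, B=35.4. 12·(0.7260 − sin(2π·0.7260)/(2π)) = 10.6000 → s = 78.6000
radial distance = base radius + s = 35 + 78.6000 = 113.6000

113.6000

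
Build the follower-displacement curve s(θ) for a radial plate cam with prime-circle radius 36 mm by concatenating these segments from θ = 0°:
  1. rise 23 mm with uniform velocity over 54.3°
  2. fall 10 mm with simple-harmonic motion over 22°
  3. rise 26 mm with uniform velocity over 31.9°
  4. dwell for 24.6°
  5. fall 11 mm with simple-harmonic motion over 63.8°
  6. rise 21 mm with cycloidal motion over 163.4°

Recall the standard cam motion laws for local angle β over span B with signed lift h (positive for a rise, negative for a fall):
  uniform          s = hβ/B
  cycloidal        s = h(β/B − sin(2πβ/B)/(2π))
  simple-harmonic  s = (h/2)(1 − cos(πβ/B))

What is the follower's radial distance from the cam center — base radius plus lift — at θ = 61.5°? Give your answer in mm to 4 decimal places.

seg 1 [0°–54.3°] uniform, h=23: full span → s += 23 → s = 23.0000
seg 2 [54.3°–76.3°] simple-harmonic, h=-10: θ=61.5° here. β=7.2, B=22. -10/2·(1 − cos(π·0.3273)) = -2.4180 → s = 20.5820
radial distance = base radius + s = 36 + 20.5820 = 56.5820

56.5820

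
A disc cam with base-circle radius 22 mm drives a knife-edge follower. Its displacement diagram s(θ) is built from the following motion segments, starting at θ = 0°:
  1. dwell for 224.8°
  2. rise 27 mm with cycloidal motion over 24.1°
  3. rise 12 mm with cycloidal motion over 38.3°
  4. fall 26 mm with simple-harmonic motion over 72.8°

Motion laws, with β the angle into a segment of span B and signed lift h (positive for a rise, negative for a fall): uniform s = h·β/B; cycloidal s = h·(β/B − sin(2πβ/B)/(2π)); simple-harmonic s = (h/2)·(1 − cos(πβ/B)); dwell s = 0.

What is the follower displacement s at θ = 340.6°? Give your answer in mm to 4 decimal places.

seg 1 [0°–224.8°] dwell: s stays 0.0000
seg 2 [224.8°–248.9°] cycloidal, h=27: full span → s += 27 → s = 27.0000
seg 3 [248.9°–287.2°] cycloidal, h=12: full span → s += 12 → s = 39.0000
seg 4 [287.2°–360°] simple-harmonic, h=-26: θ=340.6° here. β=53.4, B=72.8. -26/2·(1 − cos(π·0.7335)) = -21.7043 → s = 17.2957

17.2957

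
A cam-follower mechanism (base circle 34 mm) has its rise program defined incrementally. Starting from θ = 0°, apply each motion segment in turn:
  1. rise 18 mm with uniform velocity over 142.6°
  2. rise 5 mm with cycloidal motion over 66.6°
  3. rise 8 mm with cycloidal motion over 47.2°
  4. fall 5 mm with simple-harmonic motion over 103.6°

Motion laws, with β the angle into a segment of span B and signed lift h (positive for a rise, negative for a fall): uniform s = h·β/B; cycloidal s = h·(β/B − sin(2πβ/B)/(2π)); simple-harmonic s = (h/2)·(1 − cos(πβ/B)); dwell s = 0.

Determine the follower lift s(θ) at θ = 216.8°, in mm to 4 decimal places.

seg 1 [0°–142.6°] uniform, h=18: full span → s += 18 → s = 18.0000
seg 2 [142.6°–209.2°] cycloidal, h=5: full span → s += 5 → s = 23.0000
seg 3 [209.2°–256.4°] cycloidal, h=8: θ=216.8° here. β=7.6, B=47.2. 8·(0.1610 − sin(2π·0.1610)/(2π)) = 0.2088 → s = 23.2088

23.2088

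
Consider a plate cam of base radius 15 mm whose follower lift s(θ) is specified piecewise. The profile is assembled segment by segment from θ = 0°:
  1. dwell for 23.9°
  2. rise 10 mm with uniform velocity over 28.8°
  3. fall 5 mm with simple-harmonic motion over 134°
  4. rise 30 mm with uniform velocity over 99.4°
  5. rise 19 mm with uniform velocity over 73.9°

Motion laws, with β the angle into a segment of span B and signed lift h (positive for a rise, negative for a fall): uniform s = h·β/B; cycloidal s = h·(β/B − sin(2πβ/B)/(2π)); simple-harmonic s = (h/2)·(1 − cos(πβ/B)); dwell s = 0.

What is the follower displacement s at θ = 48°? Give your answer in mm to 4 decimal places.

seg 1 [0°–23.9°] dwell: s stays 0.0000
seg 2 [23.9°–52.7°] uniform, h=10: θ=48° here. β=24.1, B=28.8. 10·24.1/28.8 = 8.3681 → s = 8.3681

8.3681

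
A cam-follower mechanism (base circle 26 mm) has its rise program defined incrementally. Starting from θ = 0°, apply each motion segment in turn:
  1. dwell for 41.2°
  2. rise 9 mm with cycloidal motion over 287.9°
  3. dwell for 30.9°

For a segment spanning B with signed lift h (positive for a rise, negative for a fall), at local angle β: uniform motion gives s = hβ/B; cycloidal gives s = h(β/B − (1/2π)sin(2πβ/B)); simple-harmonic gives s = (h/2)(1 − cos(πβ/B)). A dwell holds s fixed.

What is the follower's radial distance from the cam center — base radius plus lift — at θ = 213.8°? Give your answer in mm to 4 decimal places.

seg 1 [0°–41.2°] dwell: s stays 0.0000
seg 2 [41.2°–329.1°] cycloidal, h=9: θ=213.8° here. β=172.6, B=287.9. 9·(0.5995 − sin(2π·0.5995)/(2π)) = 6.2340 → s = 6.2340
radial distance = base radius + s = 26 + 6.2340 = 32.2340

32.2340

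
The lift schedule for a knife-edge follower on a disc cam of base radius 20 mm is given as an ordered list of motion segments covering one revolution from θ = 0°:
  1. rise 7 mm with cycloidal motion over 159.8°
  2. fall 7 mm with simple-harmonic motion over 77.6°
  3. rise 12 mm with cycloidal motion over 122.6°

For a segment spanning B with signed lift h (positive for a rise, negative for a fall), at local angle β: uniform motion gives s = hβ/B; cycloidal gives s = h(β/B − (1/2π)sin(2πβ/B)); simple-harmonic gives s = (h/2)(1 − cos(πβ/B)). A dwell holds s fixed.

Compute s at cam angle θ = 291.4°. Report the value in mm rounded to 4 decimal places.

seg 1 [0°–159.8°] cycloidal, h=7: full span → s += 7 → s = 7.0000
seg 2 [159.8°–237.4°] simple-harmonic, h=-7: full span → s += -7 → s = 0.0000
seg 3 [237.4°–360°] cycloidal, h=12: θ=291.4° here. β=54, B=122.6. 12·(0.4405 − sin(2π·0.4405)/(2π)) = 4.5875 → s = 4.5875

4.5875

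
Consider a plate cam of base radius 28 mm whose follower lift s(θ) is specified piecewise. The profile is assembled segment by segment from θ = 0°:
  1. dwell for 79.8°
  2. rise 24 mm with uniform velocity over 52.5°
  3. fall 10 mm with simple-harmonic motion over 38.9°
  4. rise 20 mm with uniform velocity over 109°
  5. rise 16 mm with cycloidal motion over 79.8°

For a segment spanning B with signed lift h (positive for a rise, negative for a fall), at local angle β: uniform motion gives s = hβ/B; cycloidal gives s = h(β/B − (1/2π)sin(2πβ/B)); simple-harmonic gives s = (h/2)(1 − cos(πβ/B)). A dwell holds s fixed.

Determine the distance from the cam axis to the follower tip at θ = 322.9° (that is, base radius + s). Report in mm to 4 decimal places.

seg 1 [0°–79.8°] dwell: s stays 0.0000
seg 2 [79.8°–132.3°] uniform, h=24: full span → s += 24 → s = 24.0000
seg 3 [132.3°–171.2°] simple-harmonic, h=-10: full span → s += -10 → s = 14.0000
seg 4 [171.2°–280.2°] uniform, h=20: full span → s += 20 → s = 34.0000
seg 5 [280.2°–360°] cycloidal, h=16: θ=322.9° here. β=42.7, B=79.8. 16·(0.5351 − sin(2π·0.5351)/(2π)) = 9.1183 → s = 43.1183
radial distance = base radius + s = 28 + 43.1183 = 71.1183

71.1183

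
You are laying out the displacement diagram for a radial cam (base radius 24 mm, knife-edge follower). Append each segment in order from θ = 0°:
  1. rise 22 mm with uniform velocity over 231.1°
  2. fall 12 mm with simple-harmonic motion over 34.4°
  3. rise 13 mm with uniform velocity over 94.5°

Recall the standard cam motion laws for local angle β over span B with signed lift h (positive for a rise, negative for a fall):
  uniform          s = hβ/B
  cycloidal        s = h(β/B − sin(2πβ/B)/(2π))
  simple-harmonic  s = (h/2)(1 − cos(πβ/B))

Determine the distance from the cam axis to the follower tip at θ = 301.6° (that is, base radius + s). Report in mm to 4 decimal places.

seg 1 [0°–231.1°] uniform, h=22: full span → s += 22 → s = 22.0000
seg 2 [231.1°–265.5°] simple-harmonic, h=-12: full span → s += -12 → s = 10.0000
seg 3 [265.5°–360°] uniform, h=13: θ=301.6° here. β=36.1, B=94.5. 13·36.1/94.5 = 4.9661 → s = 14.9661
radial distance = base radius + s = 24 + 14.9661 = 38.9661

38.9661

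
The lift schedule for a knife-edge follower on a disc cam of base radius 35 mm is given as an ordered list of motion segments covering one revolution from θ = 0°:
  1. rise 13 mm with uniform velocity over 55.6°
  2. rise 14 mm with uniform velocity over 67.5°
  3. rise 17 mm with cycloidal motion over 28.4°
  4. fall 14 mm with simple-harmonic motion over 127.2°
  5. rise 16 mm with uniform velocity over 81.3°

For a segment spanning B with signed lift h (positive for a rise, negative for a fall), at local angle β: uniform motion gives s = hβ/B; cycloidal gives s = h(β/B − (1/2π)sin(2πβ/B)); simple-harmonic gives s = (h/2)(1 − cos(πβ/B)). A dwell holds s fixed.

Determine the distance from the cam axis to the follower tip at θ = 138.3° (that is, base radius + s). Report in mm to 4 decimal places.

seg 1 [0°–55.6°] uniform, h=13: full span → s += 13 → s = 13.0000
seg 2 [55.6°–123.1°] uniform, h=14: full span → s += 14 → s = 27.0000
seg 3 [123.1°–151.5°] cycloidal, h=17: θ=138.3° here. β=15.2, B=28.4. 17·(0.5352 − sin(2π·0.5352)/(2π)) = 9.6923 → s = 36.6923
radial distance = base radius + s = 35 + 36.6923 = 71.6923

71.6923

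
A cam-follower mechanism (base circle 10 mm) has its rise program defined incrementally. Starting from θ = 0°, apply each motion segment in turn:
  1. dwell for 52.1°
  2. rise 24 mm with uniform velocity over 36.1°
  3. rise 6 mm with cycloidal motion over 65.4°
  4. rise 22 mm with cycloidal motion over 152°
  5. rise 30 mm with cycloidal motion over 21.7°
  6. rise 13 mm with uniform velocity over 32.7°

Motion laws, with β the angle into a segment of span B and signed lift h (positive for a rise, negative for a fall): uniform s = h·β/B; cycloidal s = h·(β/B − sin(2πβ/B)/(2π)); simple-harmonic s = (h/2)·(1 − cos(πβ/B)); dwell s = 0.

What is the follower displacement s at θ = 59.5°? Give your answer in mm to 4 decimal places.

seg 1 [0°–52.1°] dwell: s stays 0.0000
seg 2 [52.1°–88.2°] uniform, h=24: θ=59.5° here. β=7.4, B=36.1. 24·7.4/36.1 = 4.9197 → s = 4.9197

4.9197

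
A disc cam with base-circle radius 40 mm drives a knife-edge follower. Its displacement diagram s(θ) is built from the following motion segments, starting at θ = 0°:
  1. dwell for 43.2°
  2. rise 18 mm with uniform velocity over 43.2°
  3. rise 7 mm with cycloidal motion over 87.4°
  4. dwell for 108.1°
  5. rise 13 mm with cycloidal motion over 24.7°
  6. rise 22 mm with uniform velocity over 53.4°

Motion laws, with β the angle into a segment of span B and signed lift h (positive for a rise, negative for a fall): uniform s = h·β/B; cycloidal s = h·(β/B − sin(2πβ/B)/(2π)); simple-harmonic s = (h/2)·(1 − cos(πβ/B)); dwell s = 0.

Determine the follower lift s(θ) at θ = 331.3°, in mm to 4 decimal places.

seg 1 [0°–43.2°] dwell: s stays 0.0000
seg 2 [43.2°–86.4°] uniform, h=18: full span → s += 18 → s = 18.0000
seg 3 [86.4°–173.8°] cycloidal, h=7: full span → s += 7 → s = 25.0000
seg 4 [173.8°–281.9°] dwell: s stays 25.0000
seg 5 [281.9°–306.6°] cycloidal, h=13: full span → s += 13 → s = 38.0000
seg 6 [306.6°–360°] uniform, h=22: θ=331.3° here. β=24.7, B=53.4. 22·24.7/53.4 = 10.1760 → s = 48.1760

48.1760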